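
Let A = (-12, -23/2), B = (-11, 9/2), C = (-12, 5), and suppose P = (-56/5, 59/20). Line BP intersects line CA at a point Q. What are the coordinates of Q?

Barycentric coordinates of P with respect to ABC: (1/10, 4/5, 1/10).
On side CA the B-coordinate is zero; dropping P's B-weight 4/5 and renormalizing the remaining 1/10 : 1/10 gives weights 1/2, 1/2 on C, A.
Q = (1/2)·(-12, 5) + (1/2)·(-12, -23/2) = (-12, -13/4).

(-12, -13/4)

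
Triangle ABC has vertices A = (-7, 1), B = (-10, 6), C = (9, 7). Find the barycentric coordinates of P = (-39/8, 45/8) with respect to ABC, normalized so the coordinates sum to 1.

Signed area of the reference triangle: [ABC] = ½·((-7)·(6−7) + (-10)·(7−1) + 9·(1−6)) = ½·(7 − 60 − 45) = -49.
[PBC] = ½·((-39/8)·(6−7) + (-10)·(7−(45/8)) + 9·(45/8−6)) = ½·(39/8 − 55/4 − 27/8) = -49/8, so the A-coordinate is (-49/8)/(-49) = 1/8.
[APC] = ½·((-7)·(45/8−7) + (-39/8)·(7−1) + 9·(1−(45/8))) = ½·(77/8 − 117/4 − 333/8) = -245/8, so the B-coordinate is 5/8.
[ABP] = ½·((-7)·(6−(45/8)) + (-10)·(45/8−1) + (-39/8)·(1−6)) = ½·(-21/8 − 185/4 + 195/8) = -49/4, so the C-coordinate is 1/4.
Check: 1/8 + 5/8 + 1/4 = 1.

(1/8, 5/8, 1/4)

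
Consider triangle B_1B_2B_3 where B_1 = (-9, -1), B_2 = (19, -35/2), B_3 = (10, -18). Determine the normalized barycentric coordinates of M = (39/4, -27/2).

(1/4, 1/2, 1/4)

Signed area of the reference triangle: [B_1B_2B_3] = ½·((-9)·(-35/2−(-18)) + 19·(-18−(-1)) + 10·(-1−(-35/2))) = ½·(-9/2 − 323 + 165) = -325/4.
[MB_2B_3] = ½·((39/4)·(-35/2−(-18)) + 19·(-18−(-27/2)) + 10·(-27/2−(-35/2))) = ½·(39/8 − 171/2 + 40) = -325/16, so the B_1-coordinate is (-325/16)/(-325/4) = 1/4.
[B_1MB_3] = ½·((-9)·(-27/2−(-18)) + (39/4)·(-18−(-1)) + 10·(-1−(-27/2))) = ½·(-81/2 − 663/4 + 125) = -325/8, so the B_2-coordinate is 1/2.
[B_1B_2M] = ½·((-9)·(-35/2−(-27/2)) + 19·(-27/2−(-1)) + (39/4)·(-1−(-35/2))) = ½·(36 − 475/2 + 1287/8) = -325/16, so the B_3-coordinate is 1/4.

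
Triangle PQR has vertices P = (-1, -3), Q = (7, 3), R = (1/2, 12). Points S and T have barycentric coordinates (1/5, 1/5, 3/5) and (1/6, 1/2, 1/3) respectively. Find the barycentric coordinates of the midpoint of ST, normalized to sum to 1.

(11/60, 7/20, 7/15)

Since both coordinate triples sum to 1, the midpoint's barycentrics are the componentwise average.
(1/5+1/6)/2 = 11/60; similarly 7/20 and 7/15.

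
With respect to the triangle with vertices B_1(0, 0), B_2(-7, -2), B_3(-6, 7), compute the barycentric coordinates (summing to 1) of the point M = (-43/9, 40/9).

Signed area of the reference triangle: [B_1B_2B_3] = ½·(0·(-2−7) + (-7)·(7−0) + (-6)·(0−(-2))) = ½·(0 − 49 − 12) = -61/2.
[MB_2B_3] = ½·((-43/9)·(-2−7) + (-7)·(7−(40/9)) + (-6)·(40/9−(-2))) = ½·(43 − 161/9 − 116/3) = -61/9, so the B_1-coordinate is (-61/9)/(-61/2) = 2/9.
[B_1MB_3] = ½·(0·(40/9−7) + (-43/9)·(7−0) + (-6)·(0−(40/9))) = ½·(0 − 301/9 + 80/3) = -61/18, so the B_2-coordinate is 1/9.
[B_1B_2M] = ½·(0·(-2−(40/9)) + (-7)·(40/9−0) + (-43/9)·(0−(-2))) = ½·(0 − 280/9 − 86/9) = -61/3, so the B_3-coordinate is 2/3.

(2/9, 1/9, 2/3)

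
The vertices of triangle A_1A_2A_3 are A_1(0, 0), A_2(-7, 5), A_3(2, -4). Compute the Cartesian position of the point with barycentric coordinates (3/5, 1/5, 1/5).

(-1, 1/5)

P = (3/5)·A_1 + (1/5)·A_2 + (1/5)·A_3.
x-coordinate: (3/5)·0 + (1/5)·(-7) + (1/5)·2 = -1.
y-coordinate: (3/5)·0 + (1/5)·5 + (1/5)·(-4) = 1/5.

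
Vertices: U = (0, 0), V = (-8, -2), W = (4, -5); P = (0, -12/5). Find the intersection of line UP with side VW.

Barycentric coordinates of P with respect to UVW: (2/5, 1/5, 2/5).
On side VW the U-coordinate is zero; dropping P's U-weight 2/5 and renormalizing the remaining 1/5 : 2/5 gives weights 1/3, 2/3 on V, W.
Q = (1/3)·(-8, -2) + (2/3)·(4, -5) = (0, -4).

(0, -4)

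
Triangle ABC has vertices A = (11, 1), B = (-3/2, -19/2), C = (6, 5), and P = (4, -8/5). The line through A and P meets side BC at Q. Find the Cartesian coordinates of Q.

Barycentric coordinates of P with respect to ABC: (1/5, 2/5, 2/5).
On side BC the A-coordinate is zero; dropping P's A-weight 1/5 and renormalizing the remaining 2/5 : 2/5 gives weights 1/2, 1/2 on B, C.
Q = (1/2)·(-3/2, -19/2) + (1/2)·(6, 5) = (9/4, -9/4).

(9/4, -9/4)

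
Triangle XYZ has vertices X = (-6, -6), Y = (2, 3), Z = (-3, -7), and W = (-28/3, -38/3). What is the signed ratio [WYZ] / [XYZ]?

[XYZ] = ½·((-6)·(3−(-7)) + 2·(-7−(-6)) + (-3)·(-6−3)) = ½·(-60 − 2 + 27) = -35/2.
[WYZ] = ½·((-28/3)·(3−(-7)) + 2·(-7−(-38/3)) + (-3)·(-38/3−3)) = ½·(-280/3 + 34/3 + 47) = -35/2, so the ratio is (-35/2)/(-35/2) = 1.

1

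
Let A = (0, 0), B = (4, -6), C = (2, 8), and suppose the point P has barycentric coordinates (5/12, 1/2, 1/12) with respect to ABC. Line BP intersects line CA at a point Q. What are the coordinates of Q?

Line BP meets CA where the B-coordinate vanishes; zeroing P's B-weight and renormalizing leaves C, A-weights 1/12 : 5/12 → (1/6, 5/6).
So Q = (1/6)·C + (5/6)·A = (1/3, 4/3).

(1/3, 4/3)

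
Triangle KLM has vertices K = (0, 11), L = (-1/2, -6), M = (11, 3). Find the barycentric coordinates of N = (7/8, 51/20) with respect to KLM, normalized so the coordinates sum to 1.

Signed area of the reference triangle: [KLM] = ½·(0·(-6−3) + (-1/2)·(3−11) + 11·(11−(-6))) = ½·(0 + 4 + 187) = 191/2.
[NLM] = ½·((7/8)·(-6−3) + (-1/2)·(3−(51/20)) + 11·(51/20−(-6))) = ½·(-63/8 − 9/40 + 1881/20) = 1719/40, so the K-coordinate is (1719/40)/(191/2) = 9/20.
[KNM] = ½·(0·(51/20−3) + (7/8)·(3−11) + 11·(11−(51/20))) = ½·(0 − 7 + 1859/20) = 1719/40, so the L-coordinate is 9/20.
[KLN] = ½·(0·(-6−(51/20)) + (-1/2)·(51/20−11) + (7/8)·(11−(-6))) = ½·(0 + 169/40 + 119/8) = 191/20, so the M-coordinate is 1/10.
Check: 9/20 + 9/20 + 1/10 = 1.

(9/20, 9/20, 1/10)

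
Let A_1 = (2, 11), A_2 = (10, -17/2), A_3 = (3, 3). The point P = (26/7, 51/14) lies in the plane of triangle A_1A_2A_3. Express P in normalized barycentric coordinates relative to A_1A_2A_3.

Signed area of the reference triangle: [A_1A_2A_3] = ½·(2·(-17/2−3) + 10·(3−11) + 3·(11−(-17/2))) = ½·(-23 − 80 + 117/2) = -89/4.
[PA_2A_3] = ½·((26/7)·(-17/2−3) + 10·(3−(51/14)) + 3·(51/14−(-17/2))) = ½·(-299/7 − 45/7 + 255/7) = -89/14, so the A_1-coordinate is (-89/14)/(-89/4) = 2/7.
[A_1PA_3] = ½·(2·(51/14−3) + (26/7)·(3−11) + 3·(11−(51/14))) = ½·(9/7 − 208/7 + 309/14) = -89/28, so the A_2-coordinate is 1/7.
[A_1A_2P] = ½·(2·(-17/2−(51/14)) + 10·(51/14−11) + (26/7)·(11−(-17/2))) = ½·(-170/7 − 515/7 + 507/7) = -89/7, so the A_3-coordinate is 4/7.
Check: 2/7 + 1/7 + 4/7 = 1.

(2/7, 1/7, 4/7)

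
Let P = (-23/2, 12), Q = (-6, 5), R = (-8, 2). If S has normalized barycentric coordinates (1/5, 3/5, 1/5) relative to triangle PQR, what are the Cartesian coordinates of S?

S = (1/5)·P + (3/5)·Q + (1/5)·R.
x-coordinate: (1/5)·(-23/2) + (3/5)·(-6) + (1/5)·(-8) = -15/2.
y-coordinate: (1/5)·12 + (3/5)·5 + (1/5)·2 = 29/5.

(-15/2, 29/5)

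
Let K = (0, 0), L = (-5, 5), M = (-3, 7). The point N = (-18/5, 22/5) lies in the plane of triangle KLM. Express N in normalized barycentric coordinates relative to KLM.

Signed area of the reference triangle: [KLM] = ½·(0·(5−7) + (-5)·(7−0) + (-3)·(0−5)) = ½·(0 − 35 + 15) = -10.
[NLM] = ½·((-18/5)·(5−7) + (-5)·(7−(22/5)) + (-3)·(22/5−5)) = ½·(36/5 − 13 + 9/5) = -2, so the K-coordinate is (-2)/(-10) = 1/5.
[KNM] = ½·(0·(22/5−7) + (-18/5)·(7−0) + (-3)·(0−(22/5))) = ½·(0 − 126/5 + 66/5) = -6, so the L-coordinate is 3/5.
[KLN] = ½·(0·(5−(22/5)) + (-5)·(22/5−0) + (-18/5)·(0−5)) = ½·(0 − 22 + 18) = -2, so the M-coordinate is 1/5.
Check: 1/5 + 3/5 + 1/5 = 1.

(1/5, 3/5, 1/5)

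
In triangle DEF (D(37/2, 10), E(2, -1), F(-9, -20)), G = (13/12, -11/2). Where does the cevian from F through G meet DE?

(49/8, 7/4)

Barycentric coordinates of G with respect to DEF: (1/6, 1/2, 1/3).
On side DE the F-coordinate is zero; dropping G's F-weight 1/3 and renormalizing the remaining 1/6 : 1/2 gives weights 1/4, 3/4 on D, E.
H = (1/4)·(37/2, 10) + (3/4)·(2, -1) = (49/8, 7/4).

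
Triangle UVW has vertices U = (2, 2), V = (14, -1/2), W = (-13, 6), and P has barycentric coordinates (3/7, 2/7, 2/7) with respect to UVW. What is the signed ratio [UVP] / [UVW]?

2/7

The signed ratio [UVP]/[UVW] equals the barycentric coordinate of P at vertex W, which is 2/7.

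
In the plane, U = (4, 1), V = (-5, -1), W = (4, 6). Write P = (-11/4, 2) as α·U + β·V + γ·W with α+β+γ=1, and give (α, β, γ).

Signed area of the reference triangle: [UVW] = ½·(4·(-1−6) + (-5)·(6−1) + 4·(1−(-1))) = ½·(-28 − 25 + 8) = -45/2.
[PVW] = ½·((-11/4)·(-1−6) + (-5)·(6−2) + 4·(2−(-1))) = ½·(77/4 − 20 + 12) = 45/8, so the U-coordinate is (45/8)/(-45/2) = -1/4.
[UPW] = ½·(4·(2−6) + (-11/4)·(6−1) + 4·(1−2)) = ½·(-16 − 55/4 − 4) = -135/8, so the V-coordinate is 3/4.
[UVP] = ½·(4·(-1−2) + (-5)·(2−1) + (-11/4)·(1−(-1))) = ½·(-12 − 5 − 11/2) = -45/4, so the W-coordinate is 1/2.

(-1/4, 3/4, 1/2)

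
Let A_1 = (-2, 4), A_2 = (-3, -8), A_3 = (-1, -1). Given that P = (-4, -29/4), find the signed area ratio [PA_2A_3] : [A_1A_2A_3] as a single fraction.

1/2

[A_1A_2A_3] = ½·((-2)·(-8−(-1)) + (-3)·(-1−4) + (-1)·(4−(-8))) = ½·(14 + 15 − 12) = 17/2.
[PA_2A_3] = ½·((-4)·(-8−(-1)) + (-3)·(-1−(-29/4)) + (-1)·(-29/4−(-8))) = ½·(28 − 75/4 − 3/4) = 17/4, so the ratio is (17/4)/(17/2) = 1/2.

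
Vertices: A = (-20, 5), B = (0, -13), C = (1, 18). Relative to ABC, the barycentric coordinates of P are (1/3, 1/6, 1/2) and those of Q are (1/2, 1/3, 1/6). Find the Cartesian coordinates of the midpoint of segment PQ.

(-8, 29/6)

Barycentric coordinates of the midpoint are the average: (5/12, 1/4, 1/3).
Converting: (5/12)·A + (1/4)·B + (1/3)·C = (-8, 29/6).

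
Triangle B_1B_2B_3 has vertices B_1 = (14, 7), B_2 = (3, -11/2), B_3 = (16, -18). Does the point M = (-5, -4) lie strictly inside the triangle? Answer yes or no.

no

Barycentric coordinates of M: (-161/600, 497/300, -233/600).
The three coordinates are negative, positive, negative; a point is interior exactly when all three are positive.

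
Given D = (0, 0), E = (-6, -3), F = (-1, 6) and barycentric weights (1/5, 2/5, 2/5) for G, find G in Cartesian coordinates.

G = (1/5)·D + (2/5)·E + (2/5)·F.
x-coordinate: (1/5)·0 + (2/5)·(-6) + (2/5)·(-1) = -14/5.
y-coordinate: (1/5)·0 + (2/5)·(-3) + (2/5)·6 = 6/5.

(-14/5, 6/5)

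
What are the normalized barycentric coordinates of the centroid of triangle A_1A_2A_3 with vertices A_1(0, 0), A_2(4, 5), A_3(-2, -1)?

The centroid is the average of the vertices, so each weight is 1/3.

(1/3, 1/3, 1/3)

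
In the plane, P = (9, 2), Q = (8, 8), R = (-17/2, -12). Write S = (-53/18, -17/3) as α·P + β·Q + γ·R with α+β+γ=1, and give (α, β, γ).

(1/18, 5/18, 2/3)

Signed area of the reference triangle: [PQR] = ½·(9·(8−(-12)) + 8·(-12−2) + (-17/2)·(2−8)) = ½·(180 − 112 + 51) = 119/2.
[SQR] = ½·((-53/18)·(8−(-12)) + 8·(-12−(-17/3)) + (-17/2)·(-17/3−8)) = ½·(-530/9 − 152/3 + 697/6) = 119/36, so the P-coordinate is (119/36)/(119/2) = 1/18.
[PSR] = ½·(9·(-17/3−(-12)) + (-53/18)·(-12−2) + (-17/2)·(2−(-17/3))) = ½·(57 + 371/9 − 391/6) = 595/36, so the Q-coordinate is 5/18.
[PQS] = ½·(9·(8−(-17/3)) + 8·(-17/3−2) + (-53/18)·(2−8)) = ½·(123 − 184/3 + 53/3) = 119/3, so the R-coordinate is 2/3.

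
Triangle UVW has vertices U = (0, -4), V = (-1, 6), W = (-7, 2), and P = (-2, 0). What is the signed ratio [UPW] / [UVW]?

1/4

[UVW] = ½·(0·(6−2) + (-1)·(2−(-4)) + (-7)·(-4−6)) = ½·(0 − 6 + 70) = 32.
[UPW] = ½·(0·(0−2) + (-2)·(2−(-4)) + (-7)·(-4−0)) = ½·(0 − 12 + 28) = 8, so the ratio is 8/32 = 1/4.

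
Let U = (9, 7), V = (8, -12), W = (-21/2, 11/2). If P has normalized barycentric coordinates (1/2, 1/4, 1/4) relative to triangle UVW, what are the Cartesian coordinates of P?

(31/8, 15/8)

P = (1/2)·U + (1/4)·V + (1/4)·W.
x-coordinate: (1/2)·9 + (1/4)·8 + (1/4)·(-21/2) = 31/8.
y-coordinate: (1/2)·7 + (1/4)·(-12) + (1/4)·(11/2) = 15/8.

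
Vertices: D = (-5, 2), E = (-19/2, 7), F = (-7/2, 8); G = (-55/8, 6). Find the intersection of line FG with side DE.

(-8, 16/3)

Barycentric coordinates of G with respect to DEF: (1/4, 1/2, 1/4).
On side DE the F-coordinate is zero; dropping G's F-weight 1/4 and renormalizing the remaining 1/4 : 1/2 gives weights 1/3, 2/3 on D, E.
H = (1/3)·(-5, 2) + (2/3)·(-19/2, 7) = (-8, 16/3).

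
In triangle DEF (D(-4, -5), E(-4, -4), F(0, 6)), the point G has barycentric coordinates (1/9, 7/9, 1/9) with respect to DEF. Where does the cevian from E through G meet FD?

Line EG meets FD where the E-coordinate vanishes; zeroing G's E-weight and renormalizing leaves F, D-weights 1/9 : 1/9 → (1/2, 1/2).
So H = (1/2)·F + (1/2)·D = (-2, 1/2).

(-2, 1/2)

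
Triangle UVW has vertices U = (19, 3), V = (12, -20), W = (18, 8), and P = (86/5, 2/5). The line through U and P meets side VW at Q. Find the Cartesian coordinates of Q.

Barycentric coordinates of P with respect to UVW: (2/5, 1/5, 2/5).
On side VW the U-coordinate is zero; dropping P's U-weight 2/5 and renormalizing the remaining 1/5 : 2/5 gives weights 1/3, 2/3 on V, W.
Q = (1/3)·(12, -20) + (2/3)·(18, 8) = (16, -4/3).

(16, -4/3)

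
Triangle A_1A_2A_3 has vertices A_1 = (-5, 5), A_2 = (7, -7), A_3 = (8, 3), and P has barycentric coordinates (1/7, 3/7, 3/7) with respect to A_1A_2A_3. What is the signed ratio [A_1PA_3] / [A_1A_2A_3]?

The signed ratio [A_1PA_3]/[A_1A_2A_3] equals the barycentric coordinate of P at vertex A_2, which is 3/7.

3/7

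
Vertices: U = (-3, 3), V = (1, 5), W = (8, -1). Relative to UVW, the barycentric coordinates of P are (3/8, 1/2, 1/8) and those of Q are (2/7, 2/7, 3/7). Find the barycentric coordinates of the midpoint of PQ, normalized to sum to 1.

(37/112, 11/28, 31/112)

Since both coordinate triples sum to 1, the midpoint's barycentrics are the componentwise average.
(3/8+2/7)/2 = 37/112; similarly 11/28 and 31/112.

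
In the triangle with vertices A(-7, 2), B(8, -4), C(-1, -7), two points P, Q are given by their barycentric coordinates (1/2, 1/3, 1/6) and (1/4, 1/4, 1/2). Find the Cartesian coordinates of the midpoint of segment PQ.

Barycentric coordinates of the midpoint are the average: (3/8, 7/24, 1/3).
Converting: (3/8)·A + (7/24)·B + (1/3)·C = (-5/8, -11/4).

(-5/8, -11/4)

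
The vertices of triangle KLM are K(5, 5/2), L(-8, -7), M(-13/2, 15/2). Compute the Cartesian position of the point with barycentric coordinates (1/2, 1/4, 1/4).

N = (1/2)·K + (1/4)·L + (1/4)·M.
x-coordinate: (1/2)·5 + (1/4)·(-8) + (1/4)·(-13/2) = -9/8.
y-coordinate: (1/2)·(5/2) + (1/4)·(-7) + (1/4)·(15/2) = 11/8.

(-9/8, 11/8)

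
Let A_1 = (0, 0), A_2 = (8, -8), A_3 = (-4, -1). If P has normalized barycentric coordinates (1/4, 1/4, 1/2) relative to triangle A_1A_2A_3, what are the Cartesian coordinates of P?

(0, -5/2)

P = (1/4)·A_1 + (1/4)·A_2 + (1/2)·A_3.
x-coordinate: (1/4)·0 + (1/4)·8 + (1/2)·(-4) = 0.
y-coordinate: (1/4)·0 + (1/4)·(-8) + (1/2)·(-1) = -5/2.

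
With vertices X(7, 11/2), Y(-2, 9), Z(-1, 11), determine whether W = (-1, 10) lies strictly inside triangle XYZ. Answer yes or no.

Barycentric coordinates of W: (2/43, 16/43, 25/43).
The three coordinates are positive, positive, positive; a point is interior exactly when all three are positive.

yes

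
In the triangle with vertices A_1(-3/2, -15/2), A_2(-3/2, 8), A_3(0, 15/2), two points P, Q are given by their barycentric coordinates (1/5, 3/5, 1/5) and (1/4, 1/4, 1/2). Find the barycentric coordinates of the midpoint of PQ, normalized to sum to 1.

Since both coordinate triples sum to 1, the midpoint's barycentrics are the componentwise average.
(1/5+1/4)/2 = 9/40; similarly 17/40 and 7/20.

(9/40, 17/40, 7/20)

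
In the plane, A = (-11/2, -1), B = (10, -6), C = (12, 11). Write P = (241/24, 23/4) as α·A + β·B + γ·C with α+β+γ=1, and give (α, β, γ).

Signed area of the reference triangle: [ABC] = ½·((-11/2)·(-6−11) + 10·(11−(-1)) + 12·(-1−(-6))) = ½·(187/2 + 120 + 60) = 547/4.
[PBC] = ½·((241/24)·(-6−11) + 10·(11−(23/4)) + 12·(23/4−(-6))) = ½·(-4097/24 + 105/2 + 141) = 547/48, so the A-coordinate is (547/48)/(547/4) = 1/12.
[APC] = ½·((-11/2)·(23/4−11) + (241/24)·(11−(-1)) + 12·(-1−(23/4))) = ½·(231/8 + 241/2 − 81) = 547/16, so the B-coordinate is 1/4.
[ABP] = ½·((-11/2)·(-6−(23/4)) + 10·(23/4−(-1)) + (241/24)·(-1−(-6))) = ½·(517/8 + 135/2 + 1205/24) = 547/6, so the C-coordinate is 2/3.

(1/12, 1/4, 2/3)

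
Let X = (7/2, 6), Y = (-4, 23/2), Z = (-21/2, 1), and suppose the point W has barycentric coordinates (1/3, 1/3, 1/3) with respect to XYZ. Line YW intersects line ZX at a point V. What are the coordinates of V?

(-7/2, 7/2)

Line YW meets ZX where the Y-coordinate vanishes; zeroing W's Y-weight and renormalizing leaves Z, X-weights 1/3 : 1/3 → (1/2, 1/2).
So V = (1/2)·Z + (1/2)·X = (-7/2, 7/2).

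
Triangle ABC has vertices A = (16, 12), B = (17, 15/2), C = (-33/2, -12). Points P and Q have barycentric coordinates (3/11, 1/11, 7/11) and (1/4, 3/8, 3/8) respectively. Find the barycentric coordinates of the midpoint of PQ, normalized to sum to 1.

(23/88, 41/176, 89/176)

Since both coordinate triples sum to 1, the midpoint's barycentrics are the componentwise average.
(3/11+1/4)/2 = 23/88; similarly 41/176 and 89/176.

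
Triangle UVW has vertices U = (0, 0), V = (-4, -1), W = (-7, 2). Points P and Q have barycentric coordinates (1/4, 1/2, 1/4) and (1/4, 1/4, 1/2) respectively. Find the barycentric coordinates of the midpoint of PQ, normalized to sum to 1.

Since both coordinate triples sum to 1, the midpoint's barycentrics are the componentwise average.
(1/4+1/4)/2 = 1/4; similarly 3/8 and 3/8.

(1/4, 3/8, 3/8)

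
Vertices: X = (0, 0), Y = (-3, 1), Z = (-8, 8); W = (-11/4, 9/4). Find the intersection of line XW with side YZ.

(-11/2, 9/2)

Barycentric coordinates of W with respect to XYZ: (1/2, 1/4, 1/4).
On side YZ the X-coordinate is zero; dropping W's X-weight 1/2 and renormalizing the remaining 1/4 : 1/4 gives weights 1/2, 1/2 on Y, Z.
V = (1/2)·(-3, 1) + (1/2)·(-8, 8) = (-11/2, 9/2).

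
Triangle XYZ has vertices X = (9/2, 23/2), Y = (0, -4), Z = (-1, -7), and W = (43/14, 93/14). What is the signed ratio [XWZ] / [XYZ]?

[XYZ] = ½·((9/2)·(-4−(-7)) + 0·(-7−(23/2)) + (-1)·(23/2−(-4))) = ½·(27/2 + 0 − 31/2) = -1.
[XWZ] = ½·((9/2)·(93/14−(-7)) + (43/14)·(-7−(23/2)) + (-1)·(23/2−(93/14))) = ½·(1719/28 − 1591/28 − 34/7) = -1/7, so the ratio is (-1/7)/(-1) = 1/7.

1/7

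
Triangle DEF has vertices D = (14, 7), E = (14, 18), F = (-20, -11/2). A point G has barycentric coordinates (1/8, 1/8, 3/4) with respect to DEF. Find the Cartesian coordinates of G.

G = (1/8)·D + (1/8)·E + (3/4)·F.
x-coordinate: (1/8)·14 + (1/8)·14 + (3/4)·(-20) = -23/2.
y-coordinate: (1/8)·7 + (1/8)·18 + (3/4)·(-11/2) = -1.

(-23/2, -1)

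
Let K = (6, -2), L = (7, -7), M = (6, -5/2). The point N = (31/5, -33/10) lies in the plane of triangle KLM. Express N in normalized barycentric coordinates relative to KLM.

(1/5, 1/5, 3/5)

Signed area of the reference triangle: [KLM] = ½·(6·(-7−(-5/2)) + 7·(-5/2−(-2)) + 6·(-2−(-7))) = ½·(-27 − 7/2 + 30) = -1/4.
[NLM] = ½·((31/5)·(-7−(-5/2)) + 7·(-5/2−(-33/10)) + 6·(-33/10−(-7))) = ½·(-279/10 + 28/5 + 111/5) = -1/20, so the K-coordinate is (-1/20)/(-1/4) = 1/5.
[KNM] = ½·(6·(-33/10−(-5/2)) + (31/5)·(-5/2−(-2)) + 6·(-2−(-33/10))) = ½·(-24/5 − 31/10 + 39/5) = -1/20, so the L-coordinate is 1/5.
[KLN] = ½·(6·(-7−(-33/10)) + 7·(-33/10−(-2)) + (31/5)·(-2−(-7))) = ½·(-111/5 − 91/10 + 31) = -3/20, so the M-coordinate is 3/5.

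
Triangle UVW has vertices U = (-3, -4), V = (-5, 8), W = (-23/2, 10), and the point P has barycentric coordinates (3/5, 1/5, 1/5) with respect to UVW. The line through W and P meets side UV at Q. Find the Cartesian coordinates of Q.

Line WP meets UV where the W-coordinate vanishes; zeroing P's W-weight and renormalizing leaves U, V-weights 3/5 : 1/5 → (3/4, 1/4).
So Q = (3/4)·U + (1/4)·V = (-7/2, -1).

(-7/2, -1)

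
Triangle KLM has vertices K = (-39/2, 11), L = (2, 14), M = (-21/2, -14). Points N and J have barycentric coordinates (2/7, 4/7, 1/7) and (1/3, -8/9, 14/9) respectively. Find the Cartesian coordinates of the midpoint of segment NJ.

Barycentric coordinates of the midpoint are the average: (13/42, -10/63, 107/126).
Converting: (13/42)·K + (-10/63)·L + (107/126)·M = (-962/63, -1349/126).

(-962/63, -1349/126)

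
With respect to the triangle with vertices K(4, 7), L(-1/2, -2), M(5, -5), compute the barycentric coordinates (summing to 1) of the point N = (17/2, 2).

Signed area of the reference triangle: [KLM] = ½·(4·(-2−(-5)) + (-1/2)·(-5−7) + 5·(7−(-2))) = ½·(12 + 6 + 45) = 63/2.
[NLM] = ½·((17/2)·(-2−(-5)) + (-1/2)·(-5−2) + 5·(2−(-2))) = ½·(51/2 + 7/2 + 20) = 49/2, so the K-coordinate is (49/2)/(63/2) = 7/9.
[KNM] = ½·(4·(2−(-5)) + (17/2)·(-5−7) + 5·(7−2)) = ½·(28 − 102 + 25) = -49/2, so the L-coordinate is -7/9.
[KLN] = ½·(4·(-2−2) + (-1/2)·(2−7) + (17/2)·(7−(-2))) = ½·(-16 + 5/2 + 153/2) = 63/2, so the M-coordinate is 1.

(7/9, -7/9, 1)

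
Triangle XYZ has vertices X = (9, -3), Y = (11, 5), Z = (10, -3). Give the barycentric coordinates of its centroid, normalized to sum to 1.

(1/3, 1/3, 1/3)

The centroid is the average of the vertices, so each weight is 1/3.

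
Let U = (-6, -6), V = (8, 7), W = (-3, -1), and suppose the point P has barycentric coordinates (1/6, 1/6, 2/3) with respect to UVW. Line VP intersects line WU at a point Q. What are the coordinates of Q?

(-18/5, -2)

Line VP meets WU where the V-coordinate vanishes; zeroing P's V-weight and renormalizing leaves W, U-weights 2/3 : 1/6 → (4/5, 1/5).
So Q = (4/5)·W + (1/5)·U = (-18/5, -2).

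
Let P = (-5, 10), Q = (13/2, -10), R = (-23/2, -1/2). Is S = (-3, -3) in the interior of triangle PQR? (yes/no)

yes

Barycentric coordinates of S: (143/1003, 422/1003, 438/1003).
The three coordinates are positive, positive, positive; a point is interior exactly when all three are positive.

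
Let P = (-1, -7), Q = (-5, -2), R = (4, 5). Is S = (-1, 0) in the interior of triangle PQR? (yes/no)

Barycentric coordinates of S: (10/73, 35/73, 28/73).
The three coordinates are positive, positive, positive; a point is interior exactly when all three are positive.

yes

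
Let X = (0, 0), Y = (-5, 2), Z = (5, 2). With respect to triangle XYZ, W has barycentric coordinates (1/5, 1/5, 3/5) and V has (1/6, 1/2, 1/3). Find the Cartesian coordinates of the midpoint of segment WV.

(7/12, 49/30)

Barycentric coordinates of the midpoint are the average: (11/60, 7/20, 7/15).
Converting: (11/60)·X + (7/20)·Y + (7/15)·Z = (7/12, 49/30).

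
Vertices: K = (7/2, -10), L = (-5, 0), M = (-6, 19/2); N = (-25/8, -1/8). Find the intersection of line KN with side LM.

(-16/3, 19/6)

Barycentric coordinates of N with respect to KLM: (1/4, 1/2, 1/4).
On side LM the K-coordinate is zero; dropping N's K-weight 1/4 and renormalizing the remaining 1/2 : 1/4 gives weights 2/3, 1/3 on L, M.
J = (2/3)·(-5, 0) + (1/3)·(-6, 19/2) = (-16/3, 19/6).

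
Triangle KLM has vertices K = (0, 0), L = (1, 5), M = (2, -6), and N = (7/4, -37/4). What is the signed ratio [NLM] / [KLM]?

3/8

[KLM] = ½·(0·(5−(-6)) + 1·(-6−0) + 2·(0−5)) = ½·(0 − 6 − 10) = -8.
[NLM] = ½·((7/4)·(5−(-6)) + 1·(-6−(-37/4)) + 2·(-37/4−5)) = ½·(77/4 + 13/4 − 57/2) = -3, so the ratio is (-3)/(-8) = 3/8.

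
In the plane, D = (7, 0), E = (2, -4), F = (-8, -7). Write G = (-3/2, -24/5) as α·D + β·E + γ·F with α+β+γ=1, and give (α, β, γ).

Signed area of the reference triangle: [DEF] = ½·(7·(-4−(-7)) + 2·(-7−0) + (-8)·(0−(-4))) = ½·(21 − 14 − 32) = -25/2.
[GEF] = ½·((-3/2)·(-4−(-7)) + 2·(-7−(-24/5)) + (-8)·(-24/5−(-4))) = ½·(-9/2 − 22/5 + 32/5) = -5/4, so the D-coordinate is (-5/4)/(-25/2) = 1/10.
[DGF] = ½·(7·(-24/5−(-7)) + (-3/2)·(-7−0) + (-8)·(0−(-24/5))) = ½·(77/5 + 21/2 − 192/5) = -25/4, so the E-coordinate is 1/2.
[DEG] = ½·(7·(-4−(-24/5)) + 2·(-24/5−0) + (-3/2)·(0−(-4))) = ½·(28/5 − 48/5 − 6) = -5, so the F-coordinate is 2/5.
Check: 1/10 + 1/2 + 2/5 = 1.

(1/10, 1/2, 2/5)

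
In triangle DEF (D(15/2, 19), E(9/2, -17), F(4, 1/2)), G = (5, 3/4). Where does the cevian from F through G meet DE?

Barycentric coordinates of G with respect to DEF: (1/4, 1/4, 1/2).
On side DE the F-coordinate is zero; dropping G's F-weight 1/2 and renormalizing the remaining 1/4 : 1/4 gives weights 1/2, 1/2 on D, E.
H = (1/2)·(15/2, 19) + (1/2)·(9/2, -17) = (6, 1).

(6, 1)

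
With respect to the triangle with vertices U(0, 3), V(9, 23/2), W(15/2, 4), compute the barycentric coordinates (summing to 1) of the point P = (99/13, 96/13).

Signed area of the reference triangle: [UVW] = ½·(0·(23/2−4) + 9·(4−3) + (15/2)·(3−(23/2))) = ½·(0 + 9 − 255/4) = -219/8.
[PVW] = ½·((99/13)·(23/2−4) + 9·(4−(96/13)) + (15/2)·(96/13−(23/2))) = ½·(1485/26 − 396/13 − 1605/52) = -219/104, so the U-coordinate is (-219/104)/(-219/8) = 1/13.
[UPW] = ½·(0·(96/13−4) + (99/13)·(4−3) + (15/2)·(3−(96/13))) = ½·(0 + 99/13 − 855/26) = -657/52, so the V-coordinate is 6/13.
[UVP] = ½·(0·(23/2−(96/13)) + 9·(96/13−3) + (99/13)·(3−(23/2))) = ½·(0 + 513/13 − 1683/26) = -657/52, so the W-coordinate is 6/13.

(1/13, 6/13, 6/13)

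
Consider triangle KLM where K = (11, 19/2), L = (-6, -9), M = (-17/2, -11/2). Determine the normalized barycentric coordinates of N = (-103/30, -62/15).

(1/5, 7/15, 1/3)

Signed area of the reference triangle: [KLM] = ½·(11·(-9−(-11/2)) + (-6)·(-11/2−(19/2)) + (-17/2)·(19/2−(-9))) = ½·(-77/2 + 90 − 629/4) = -423/8.
[NLM] = ½·((-103/30)·(-9−(-11/2)) + (-6)·(-11/2−(-62/15)) + (-17/2)·(-62/15−(-9))) = ½·(721/60 + 41/5 − 1241/30) = -423/40, so the K-coordinate is (-423/40)/(-423/8) = 1/5.
[KNM] = ½·(11·(-62/15−(-11/2)) + (-103/30)·(-11/2−(19/2)) + (-17/2)·(19/2−(-62/15))) = ½·(451/30 + 103/2 − 6953/60) = -987/40, so the L-coordinate is 7/15.
[KLN] = ½·(11·(-9−(-62/15)) + (-6)·(-62/15−(19/2)) + (-103/30)·(19/2−(-9))) = ½·(-803/15 + 409/5 − 3811/60) = -141/8, so the M-coordinate is 1/3.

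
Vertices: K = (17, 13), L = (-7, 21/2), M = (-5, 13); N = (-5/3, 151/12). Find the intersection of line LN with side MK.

Barycentric coordinates of N with respect to KLM: (1/6, 1/6, 2/3).
On side MK the L-coordinate is zero; dropping N's L-weight 1/6 and renormalizing the remaining 2/3 : 1/6 gives weights 4/5, 1/5 on M, K.
J = (4/5)·(-5, 13) + (1/5)·(17, 13) = (-3/5, 13).

(-3/5, 13)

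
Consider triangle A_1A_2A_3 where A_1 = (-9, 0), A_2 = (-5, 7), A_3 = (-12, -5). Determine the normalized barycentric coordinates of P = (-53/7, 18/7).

(1/7, 4/7, 2/7)

Signed area of the reference triangle: [A_1A_2A_3] = ½·((-9)·(7−(-5)) + (-5)·(-5−0) + (-12)·(0−7)) = ½·(-108 + 25 + 84) = 1/2.
[PA_2A_3] = ½·((-53/7)·(7−(-5)) + (-5)·(-5−(18/7)) + (-12)·(18/7−7)) = ½·(-636/7 + 265/7 + 372/7) = 1/14, so the A_1-coordinate is (1/14)/(1/2) = 1/7.
[A_1PA_3] = ½·((-9)·(18/7−(-5)) + (-53/7)·(-5−0) + (-12)·(0−(18/7))) = ½·(-477/7 + 265/7 + 216/7) = 2/7, so the A_2-coordinate is 4/7.
[A_1A_2P] = ½·((-9)·(7−(18/7)) + (-5)·(18/7−0) + (-53/7)·(0−7)) = ½·(-279/7 − 90/7 + 53) = 1/7, so the A_3-coordinate is 2/7.
Check: 1/7 + 4/7 + 2/7 = 1.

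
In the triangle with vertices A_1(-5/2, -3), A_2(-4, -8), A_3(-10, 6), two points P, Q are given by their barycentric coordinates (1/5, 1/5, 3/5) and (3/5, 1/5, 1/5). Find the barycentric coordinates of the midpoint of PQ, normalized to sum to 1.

Since both coordinate triples sum to 1, the midpoint's barycentrics are the componentwise average.
(1/5+3/5)/2 = 2/5; similarly 1/5 and 2/5.

(2/5, 1/5, 2/5)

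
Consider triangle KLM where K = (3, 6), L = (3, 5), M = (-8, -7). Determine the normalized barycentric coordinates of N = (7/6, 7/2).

Signed area of the reference triangle: [KLM] = ½·(3·(5−(-7)) + 3·(-7−6) + (-8)·(6−5)) = ½·(36 − 39 − 8) = -11/2.
[NLM] = ½·((7/6)·(5−(-7)) + 3·(-7−(7/2)) + (-8)·(7/2−5)) = ½·(14 − 63/2 + 12) = -11/4, so the K-coordinate is (-11/4)/(-11/2) = 1/2.
[KNM] = ½·(3·(7/2−(-7)) + (7/6)·(-7−6) + (-8)·(6−(7/2))) = ½·(63/2 − 91/6 − 20) = -11/6, so the L-coordinate is 1/3.
[KLN] = ½·(3·(5−(7/2)) + 3·(7/2−6) + (7/6)·(6−5)) = ½·(9/2 − 15/2 + 7/6) = -11/12, so the M-coordinate is 1/6.
Check: 1/2 + 1/3 + 1/6 = 1.

(1/2, 1/3, 1/6)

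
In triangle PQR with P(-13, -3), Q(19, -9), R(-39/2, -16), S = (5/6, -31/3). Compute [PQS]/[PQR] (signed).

1/3

[PQR] = ½·((-13)·(-9−(-16)) + 19·(-16−(-3)) + (-39/2)·(-3−(-9))) = ½·(-91 − 247 − 117) = -455/2.
[PQS] = ½·((-13)·(-9−(-31/3)) + 19·(-31/3−(-3)) + (5/6)·(-3−(-9))) = ½·(-52/3 − 418/3 + 5) = -455/6, so the ratio is (-455/6)/(-455/2) = 1/3.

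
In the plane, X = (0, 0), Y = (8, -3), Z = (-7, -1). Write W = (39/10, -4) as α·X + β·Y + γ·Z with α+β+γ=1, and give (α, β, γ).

(-4/5, 11/10, 7/10)

Signed area of the reference triangle: [XYZ] = ½·(0·(-3−(-1)) + 8·(-1−0) + (-7)·(0−(-3))) = ½·(0 − 8 − 21) = -29/2.
[WYZ] = ½·((39/10)·(-3−(-1)) + 8·(-1−(-4)) + (-7)·(-4−(-3))) = ½·(-39/5 + 24 + 7) = 58/5, so the X-coordinate is (58/5)/(-29/2) = -4/5.
[XWZ] = ½·(0·(-4−(-1)) + (39/10)·(-1−0) + (-7)·(0−(-4))) = ½·(0 − 39/10 − 28) = -319/20, so the Y-coordinate is 11/10.
[XYW] = ½·(0·(-3−(-4)) + 8·(-4−0) + (39/10)·(0−(-3))) = ½·(0 − 32 + 117/10) = -203/20, so the Z-coordinate is 7/10.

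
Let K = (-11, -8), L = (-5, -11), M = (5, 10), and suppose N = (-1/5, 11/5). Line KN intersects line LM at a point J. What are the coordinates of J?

Barycentric coordinates of N with respect to KLM: (1/5, 1/5, 3/5).
On side LM the K-coordinate is zero; dropping N's K-weight 1/5 and renormalizing the remaining 1/5 : 3/5 gives weights 1/4, 3/4 on L, M.
J = (1/4)·(-5, -11) + (3/4)·(5, 10) = (5/2, 19/4).

(5/2, 19/4)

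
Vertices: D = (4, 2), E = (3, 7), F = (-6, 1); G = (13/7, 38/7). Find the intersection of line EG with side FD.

(-1, 3/2)

Barycentric coordinates of G with respect to DEF: (1/7, 5/7, 1/7).
On side FD the E-coordinate is zero; dropping G's E-weight 5/7 and renormalizing the remaining 1/7 : 1/7 gives weights 1/2, 1/2 on F, D.
H = (1/2)·(-6, 1) + (1/2)·(4, 2) = (-1, 3/2).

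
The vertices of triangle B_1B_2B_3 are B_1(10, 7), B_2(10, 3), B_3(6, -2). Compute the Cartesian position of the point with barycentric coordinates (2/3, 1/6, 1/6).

M = (2/3)·B_1 + (1/6)·B_2 + (1/6)·B_3.
x-coordinate: (2/3)·10 + (1/6)·10 + (1/6)·6 = 28/3.
y-coordinate: (2/3)·7 + (1/6)·3 + (1/6)·(-2) = 29/6.

(28/3, 29/6)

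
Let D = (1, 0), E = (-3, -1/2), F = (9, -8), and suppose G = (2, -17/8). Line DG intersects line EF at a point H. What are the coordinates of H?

Barycentric coordinates of G with respect to DEF: (1/2, 1/4, 1/4).
On side EF the D-coordinate is zero; dropping G's D-weight 1/2 and renormalizing the remaining 1/4 : 1/4 gives weights 1/2, 1/2 on E, F.
H = (1/2)·(-3, -1/2) + (1/2)·(9, -8) = (3, -17/4).

(3, -17/4)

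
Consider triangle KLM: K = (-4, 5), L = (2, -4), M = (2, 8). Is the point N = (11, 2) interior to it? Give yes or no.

no

Barycentric coordinates of N: (-3/2, 7/8, 13/8).
The three coordinates are negative, positive, positive; a point is interior exactly when all three are positive.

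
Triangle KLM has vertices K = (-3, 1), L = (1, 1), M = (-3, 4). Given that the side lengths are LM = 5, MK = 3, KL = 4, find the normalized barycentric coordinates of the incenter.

(5/12, 1/4, 1/3)

The incenter has barycentric coordinates proportional to the opposite side lengths: (5 : 3 : 4).
Normalizing by 5+3+4 = 12 gives (5/12, 1/4, 1/3).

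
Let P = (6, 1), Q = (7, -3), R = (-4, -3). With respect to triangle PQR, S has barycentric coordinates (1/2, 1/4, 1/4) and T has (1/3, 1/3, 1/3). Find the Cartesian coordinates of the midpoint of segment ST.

(27/8, -4/3)

Barycentric coordinates of the midpoint are the average: (5/12, 7/24, 7/24).
Converting: (5/12)·P + (7/24)·Q + (7/24)·R = (27/8, -4/3).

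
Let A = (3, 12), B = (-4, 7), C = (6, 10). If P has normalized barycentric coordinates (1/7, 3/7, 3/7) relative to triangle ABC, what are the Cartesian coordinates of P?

(9/7, 9)

P = (1/7)·A + (3/7)·B + (3/7)·C.
x-coordinate: (1/7)·3 + (3/7)·(-4) + (3/7)·6 = 9/7.
y-coordinate: (1/7)·12 + (3/7)·7 + (3/7)·10 = 9.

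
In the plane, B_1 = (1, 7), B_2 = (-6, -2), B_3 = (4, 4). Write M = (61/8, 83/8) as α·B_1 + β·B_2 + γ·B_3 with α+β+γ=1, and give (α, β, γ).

Signed area of the reference triangle: [B_1B_2B_3] = ½·(1·(-2−4) + (-6)·(4−7) + 4·(7−(-2))) = ½·(-6 + 18 + 36) = 24.
[MB_2B_3] = ½·((61/8)·(-2−4) + (-6)·(4−(83/8)) + 4·(83/8−(-2))) = ½·(-183/4 + 153/4 + 99/2) = 21, so the B_1-coordinate is 21/24 = 7/8.
[B_1MB_3] = ½·(1·(83/8−4) + (61/8)·(4−7) + 4·(7−(83/8))) = ½·(51/8 − 183/8 − 27/2) = -15, so the B_2-coordinate is -5/8.
[B_1B_2M] = ½·(1·(-2−(83/8)) + (-6)·(83/8−7) + (61/8)·(7−(-2))) = ½·(-99/8 − 81/4 + 549/8) = 18, so the B_3-coordinate is 3/4.

(7/8, -5/8, 3/4)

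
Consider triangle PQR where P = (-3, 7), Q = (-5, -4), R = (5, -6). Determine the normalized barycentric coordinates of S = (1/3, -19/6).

Signed area of the reference triangle: [PQR] = ½·((-3)·(-4−(-6)) + (-5)·(-6−7) + 5·(7−(-4))) = ½·(-6 + 65 + 55) = 57.
[SQR] = ½·((1/3)·(-4−(-6)) + (-5)·(-6−(-19/6)) + 5·(-19/6−(-4))) = ½·(2/3 + 85/6 + 25/6) = 19/2, so the P-coordinate is (19/2)/57 = 1/6.
[PSR] = ½·((-3)·(-19/6−(-6)) + (1/3)·(-6−7) + 5·(7−(-19/6))) = ½·(-17/2 − 13/3 + 305/6) = 19, so the Q-coordinate is 1/3.
[PQS] = ½·((-3)·(-4−(-19/6)) + (-5)·(-19/6−7) + (1/3)·(7−(-4))) = ½·(5/2 + 305/6 + 11/3) = 57/2, so the R-coordinate is 1/2.
Check: 1/6 + 1/3 + 1/2 = 1.

(1/6, 1/3, 1/2)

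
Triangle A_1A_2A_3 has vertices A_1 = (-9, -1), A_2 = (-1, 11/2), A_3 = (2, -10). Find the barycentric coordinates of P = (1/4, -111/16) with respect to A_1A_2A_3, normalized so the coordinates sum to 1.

Signed area of the reference triangle: [A_1A_2A_3] = ½·((-9)·(11/2−(-10)) + (-1)·(-10−(-1)) + 2·(-1−(11/2))) = ½·(-279/2 + 9 − 13) = -287/4.
[PA_2A_3] = ½·((1/4)·(11/2−(-10)) + (-1)·(-10−(-111/16)) + 2·(-111/16−(11/2))) = ½·(31/8 + 49/16 − 199/8) = -287/32, so the A_1-coordinate is (-287/32)/(-287/4) = 1/8.
[A_1PA_3] = ½·((-9)·(-111/16−(-10)) + (1/4)·(-10−(-1)) + 2·(-1−(-111/16))) = ½·(-441/16 − 9/4 + 95/8) = -287/32, so the A_2-coordinate is 1/8.
[A_1A_2P] = ½·((-9)·(11/2−(-111/16)) + (-1)·(-111/16−(-1)) + (1/4)·(-1−(11/2))) = ½·(-1791/16 + 95/16 − 13/8) = -861/16, so the A_3-coordinate is 3/4.

(1/8, 1/8, 3/4)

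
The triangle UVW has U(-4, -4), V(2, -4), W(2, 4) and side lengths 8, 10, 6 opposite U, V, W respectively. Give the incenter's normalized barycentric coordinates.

(1/3, 5/12, 1/4)

The incenter has barycentric coordinates proportional to the opposite side lengths: (8 : 10 : 6).
Normalizing by 8+10+6 = 24 gives (1/3, 5/12, 1/4).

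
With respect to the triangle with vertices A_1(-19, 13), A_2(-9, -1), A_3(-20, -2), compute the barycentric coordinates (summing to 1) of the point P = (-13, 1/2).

Signed area of the reference triangle: [A_1A_2A_3] = ½·((-19)·(-1−(-2)) + (-9)·(-2−13) + (-20)·(13−(-1))) = ½·(-19 + 135 − 280) = -82.
[PA_2A_3] = ½·((-13)·(-1−(-2)) + (-9)·(-2−(1/2)) + (-20)·(1/2−(-1))) = ½·(-13 + 45/2 − 30) = -41/4, so the A_1-coordinate is (-41/4)/(-82) = 1/8.
[A_1PA_3] = ½·((-19)·(1/2−(-2)) + (-13)·(-2−13) + (-20)·(13−(1/2))) = ½·(-95/2 + 195 − 250) = -205/4, so the A_2-coordinate is 5/8.
[A_1A_2P] = ½·((-19)·(-1−(1/2)) + (-9)·(1/2−13) + (-13)·(13−(-1))) = ½·(57/2 + 225/2 − 182) = -41/2, so the A_3-coordinate is 1/4.
Check: 1/8 + 5/8 + 1/4 = 1.

(1/8, 5/8, 1/4)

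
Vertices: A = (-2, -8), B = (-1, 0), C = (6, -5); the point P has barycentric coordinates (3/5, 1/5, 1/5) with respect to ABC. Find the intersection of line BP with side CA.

(0, -29/4)

Line BP meets CA where the B-coordinate vanishes; zeroing P's B-weight and renormalizing leaves C, A-weights 1/5 : 3/5 → (1/4, 3/4).
So Q = (1/4)·C + (3/4)·A = (0, -29/4).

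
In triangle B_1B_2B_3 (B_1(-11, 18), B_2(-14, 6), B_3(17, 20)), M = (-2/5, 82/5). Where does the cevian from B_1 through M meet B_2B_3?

(20/3, 46/3)

Barycentric coordinates of M with respect to B_1B_2B_3: (2/5, 1/5, 2/5).
On side B_2B_3 the B_1-coordinate is zero; dropping M's B_1-weight 2/5 and renormalizing the remaining 1/5 : 2/5 gives weights 1/3, 2/3 on B_2, B_3.
N = (1/3)·(-14, 6) + (2/3)·(17, 20) = (20/3, 46/3).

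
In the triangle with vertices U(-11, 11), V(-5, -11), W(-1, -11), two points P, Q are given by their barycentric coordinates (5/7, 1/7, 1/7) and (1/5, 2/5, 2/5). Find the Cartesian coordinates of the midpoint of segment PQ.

Barycentric coordinates of the midpoint are the average: (16/35, 19/70, 19/70).
Converting: (16/35)·U + (19/70)·V + (19/70)·W = (-233/35, -33/35).

(-233/35, -33/35)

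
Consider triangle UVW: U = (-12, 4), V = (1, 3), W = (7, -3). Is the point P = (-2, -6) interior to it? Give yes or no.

Barycentric coordinates of P: (1, -5/3, 5/3).
The three coordinates are positive, negative, positive; a point is interior exactly when all three are positive.

no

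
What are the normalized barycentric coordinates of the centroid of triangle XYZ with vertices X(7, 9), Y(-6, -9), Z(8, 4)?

(1/3, 1/3, 1/3)

The centroid is the average of the vertices, so each weight is 1/3.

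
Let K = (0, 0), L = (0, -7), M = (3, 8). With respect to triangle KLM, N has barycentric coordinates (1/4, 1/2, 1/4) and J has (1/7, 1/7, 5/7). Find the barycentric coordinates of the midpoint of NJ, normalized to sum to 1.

Since both coordinate triples sum to 1, the midpoint's barycentrics are the componentwise average.
(1/4+1/7)/2 = 11/56; similarly 9/28 and 27/56.

(11/56, 9/28, 27/56)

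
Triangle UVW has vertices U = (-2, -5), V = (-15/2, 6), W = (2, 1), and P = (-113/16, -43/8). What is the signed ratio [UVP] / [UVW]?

[UVW] = ½·((-2)·(6−1) + (-15/2)·(1−(-5)) + 2·(-5−6)) = ½·(-10 − 45 − 22) = -77/2.
[UVP] = ½·((-2)·(6−(-43/8)) + (-15/2)·(-43/8−(-5)) + (-113/16)·(-5−6)) = ½·(-91/4 + 45/16 + 1243/16) = 231/8, so the ratio is (231/8)/(-77/2) = -3/4.

-3/4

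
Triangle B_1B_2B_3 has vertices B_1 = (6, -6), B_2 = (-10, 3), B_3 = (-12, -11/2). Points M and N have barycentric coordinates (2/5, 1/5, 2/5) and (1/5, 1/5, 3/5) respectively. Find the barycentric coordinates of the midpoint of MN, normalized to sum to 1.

(3/10, 1/5, 1/2)

Since both coordinate triples sum to 1, the midpoint's barycentrics are the componentwise average.
(2/5+1/5)/2 = 3/10; similarly 1/5 and 1/2.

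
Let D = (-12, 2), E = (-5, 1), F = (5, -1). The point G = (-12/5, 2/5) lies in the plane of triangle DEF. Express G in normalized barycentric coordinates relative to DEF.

(1/5, 2/5, 2/5)

Signed area of the reference triangle: [DEF] = ½·((-12)·(1−(-1)) + (-5)·(-1−2) + 5·(2−1)) = ½·(-24 + 15 + 5) = -2.
[GEF] = ½·((-12/5)·(1−(-1)) + (-5)·(-1−(2/5)) + 5·(2/5−1)) = ½·(-24/5 + 7 − 3) = -2/5, so the D-coordinate is (-2/5)/(-2) = 1/5.
[DGF] = ½·((-12)·(2/5−(-1)) + (-12/5)·(-1−2) + 5·(2−(2/5))) = ½·(-84/5 + 36/5 + 8) = -4/5, so the E-coordinate is 2/5.
[DEG] = ½·((-12)·(1−(2/5)) + (-5)·(2/5−2) + (-12/5)·(2−1)) = ½·(-36/5 + 8 − 12/5) = -4/5, so the F-coordinate is 2/5.
Check: 1/5 + 2/5 + 2/5 = 1.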